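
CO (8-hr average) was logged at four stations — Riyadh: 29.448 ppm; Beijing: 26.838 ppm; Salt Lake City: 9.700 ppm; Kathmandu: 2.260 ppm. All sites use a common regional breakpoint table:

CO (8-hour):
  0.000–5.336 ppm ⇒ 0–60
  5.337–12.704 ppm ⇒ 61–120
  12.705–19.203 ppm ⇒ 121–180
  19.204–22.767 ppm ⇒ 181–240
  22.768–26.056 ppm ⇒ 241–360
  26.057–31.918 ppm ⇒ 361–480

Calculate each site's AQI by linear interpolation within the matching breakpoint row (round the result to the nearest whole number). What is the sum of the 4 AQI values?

928

Riyadh: 29.448 ∈ [26.057, 31.918] ↔ index [361, 480].
361 + (29.448−26.057)·(480−361)/(31.918−26.057) = 361 + 3.391·119/5.861 ≈ 429.85, so AQI = 430.
Beijing: 26.838 lies in 26.057–31.918, so I_lo=361, I_hi=480, C_lo=26.057, C_hi=31.918.
(480−361)/(31.918−26.057) × (26.838−26.057) + 361 = 119/5.861 × 0.781 + 361 ≈ 376.86 → 377.
Salt Lake City: row 5.337–12.704 (AQI 61–120). (120−61)·(9.700−5.337)/(12.704−5.337) + 61 = 59·4.363/7.367 + 61 ≈ 95.94 → 96.
Kathmandu 2.260: bracket 0.000–5.336 → index 0–60; slope 60/5.336, offset 2.260.
AQI = 0 + 60/5.336·2.260 ≈ 25.41 ⇒ 25.
AQIs: Riyadh=430, Beijing=377, Salt Lake City=96, Kathmandu=25. Sum = 430 + 377 + 96 + 25 = 928.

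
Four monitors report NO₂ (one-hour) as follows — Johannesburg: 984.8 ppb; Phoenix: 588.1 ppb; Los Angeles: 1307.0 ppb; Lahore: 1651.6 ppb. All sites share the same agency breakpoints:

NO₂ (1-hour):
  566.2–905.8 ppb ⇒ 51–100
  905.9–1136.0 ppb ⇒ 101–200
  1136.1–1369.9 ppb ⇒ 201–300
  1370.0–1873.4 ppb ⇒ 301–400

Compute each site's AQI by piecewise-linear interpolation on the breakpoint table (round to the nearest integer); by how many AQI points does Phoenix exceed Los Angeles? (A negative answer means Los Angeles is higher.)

-219

Johannesburg 984.8: bracket 905.9–1136.0 → index 101–200; slope 99/230.1, offset 78.9.
AQI = 101 + 99/230.1·78.9 ≈ 134.95 ⇒ 135.
Phoenix: 588.1 ∈ [566.2, 905.8] ↔ index [51, 100].
51 + (588.1−566.2)·(100−51)/(905.8−566.2) = 51 + 21.9·49/339.6 ≈ 54.16, so AQI = 54.
Los Angeles: row 1136.1–1369.9 (AQI 201–300). (300−201)·(1307.0−1136.1)/(1369.9−1136.1) + 201 = 99·170.9/233.8 + 201 ≈ 273.37 → 273.
Lahore: 1651.6 lies in 1370.0–1873.4, so I_lo=301, I_hi=400, C_lo=1370.0, C_hi=1873.4.
(400−301)/(1873.4−1370.0) × (1651.6−1370.0) + 301 = 99/503.4 × 281.6 + 301 ≈ 356.38 → 356.
AQIs: Johannesburg=135, Phoenix=54, Los Angeles=273, Lahore=356. Phoenix (54) − Los Angeles (273) = -219.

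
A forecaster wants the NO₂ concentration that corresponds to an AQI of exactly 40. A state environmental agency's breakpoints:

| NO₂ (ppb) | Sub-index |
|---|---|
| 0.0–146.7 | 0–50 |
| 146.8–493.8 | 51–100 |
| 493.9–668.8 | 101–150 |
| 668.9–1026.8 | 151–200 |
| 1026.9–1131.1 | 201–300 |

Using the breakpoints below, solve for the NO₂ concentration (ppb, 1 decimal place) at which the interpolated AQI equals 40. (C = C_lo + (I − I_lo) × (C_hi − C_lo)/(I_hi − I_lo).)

AQI 40 lies in the 0–50 band, which corresponds to 0.0–146.7 ppb.
C = 0.0 + (40−0)×(146.7−0.0)/(50−0) = 0.0 + 40×146.7/50 ≈ 117.360 ppb → 117.4 ppb to 1 dp.

117.4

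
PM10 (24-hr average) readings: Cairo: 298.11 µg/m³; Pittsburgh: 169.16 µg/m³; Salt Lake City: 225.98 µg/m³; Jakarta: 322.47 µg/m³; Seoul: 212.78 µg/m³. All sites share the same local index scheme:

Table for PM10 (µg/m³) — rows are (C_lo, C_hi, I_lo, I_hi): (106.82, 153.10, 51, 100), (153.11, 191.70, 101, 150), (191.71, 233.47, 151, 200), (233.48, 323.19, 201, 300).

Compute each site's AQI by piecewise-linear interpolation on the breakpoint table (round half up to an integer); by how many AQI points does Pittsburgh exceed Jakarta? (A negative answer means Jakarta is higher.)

Cairo: 298.11 lies in 233.48–323.19, so I_lo=201, I_hi=300, C_lo=233.48, C_hi=323.19.
(300−201)/(323.19−233.48) × (298.11−233.48) + 201 = 99/89.71 × 64.63 + 201 ≈ 272.32 → 272.
Pittsburgh 169.16: bracket 153.11–191.70 → index 101–150; slope 49/38.59, offset 16.05.
AQI = 101 + 49/38.59·16.05 ≈ 121.38 ⇒ 121.
Salt Lake City: 225.98 lies in 191.71–233.47, so I_lo=151, I_hi=200, C_lo=191.71, C_hi=233.47.
(200−151)/(233.47−191.71) × (225.98−191.71) + 151 = 49/41.76 × 34.27 + 151 ≈ 191.21 → 191.
Jakarta: 322.47 lies in 233.48–323.19, so I_lo=201, I_hi=300, C_lo=233.48, C_hi=323.19.
(300−201)/(323.19−233.48) × (322.47−233.48) + 201 = 99/89.71 × 88.99 + 201 ≈ 299.21 → 299.
Seoul: row 191.71–233.47 (AQI 151–200). (200−151)·(212.78−191.71)/(233.47−191.71) + 151 = 49·21.07/41.76 + 151 ≈ 175.72 → 176.
AQIs: Cairo=272, Pittsburgh=121, Salt Lake City=191, Jakarta=299, Seoul=176. Pittsburgh (121) − Jakarta (299) = -178.

-178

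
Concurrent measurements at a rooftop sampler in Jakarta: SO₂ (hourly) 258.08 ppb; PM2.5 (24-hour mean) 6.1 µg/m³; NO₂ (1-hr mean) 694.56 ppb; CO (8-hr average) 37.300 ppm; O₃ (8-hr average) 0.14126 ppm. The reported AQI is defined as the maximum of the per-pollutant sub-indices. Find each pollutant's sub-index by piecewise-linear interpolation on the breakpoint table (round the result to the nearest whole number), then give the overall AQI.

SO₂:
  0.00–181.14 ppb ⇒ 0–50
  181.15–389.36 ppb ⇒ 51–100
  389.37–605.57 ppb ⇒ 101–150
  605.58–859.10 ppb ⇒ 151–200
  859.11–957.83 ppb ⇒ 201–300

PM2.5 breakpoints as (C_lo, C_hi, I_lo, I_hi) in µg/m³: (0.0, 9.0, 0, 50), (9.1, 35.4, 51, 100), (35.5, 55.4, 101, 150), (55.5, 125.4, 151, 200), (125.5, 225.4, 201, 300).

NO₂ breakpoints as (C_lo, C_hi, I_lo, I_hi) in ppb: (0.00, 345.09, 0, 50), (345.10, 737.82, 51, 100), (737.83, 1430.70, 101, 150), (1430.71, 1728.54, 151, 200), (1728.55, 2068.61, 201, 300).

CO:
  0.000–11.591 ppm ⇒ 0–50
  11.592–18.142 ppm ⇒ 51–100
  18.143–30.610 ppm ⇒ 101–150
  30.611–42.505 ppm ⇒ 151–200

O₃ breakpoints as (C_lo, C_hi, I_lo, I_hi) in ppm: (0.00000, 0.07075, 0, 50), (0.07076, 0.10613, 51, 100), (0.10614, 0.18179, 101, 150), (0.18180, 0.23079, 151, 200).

179

SO₂: row 181.15–389.36 (AQI 51–100). (100−51)·(258.08−181.15)/(389.36−181.15) + 51 = 49·76.93/208.21 + 51 ≈ 69.10 → 69.
PM2.5: 6.1 ∈ [0.0, 9.0] ↔ index [0, 50].
0 + (6.1−0.0)·(50−0)/(9.0−0.0) = 0 + 6.1·50/9.0 ≈ 33.89, so AQI = 34.
NO₂: row 345.10–737.82 (AQI 51–100). (100−51)·(694.56−345.10)/(737.82−345.10) + 51 = 49·349.46/392.72 + 51 ≈ 94.60 → 95.
CO: 37.300 ∈ [30.611, 42.505] ↔ index [151, 200].
151 + (37.300−30.611)·(200−151)/(42.505−30.611) = 151 + 6.689·49/11.894 ≈ 178.56, so AQI = 179.
O₃: 0.14126 lies in 0.10614–0.18179, so I_lo=101, I_hi=150, C_lo=0.10614, C_hi=0.18179.
(150−101)/(0.18179−0.10614) × (0.14126−0.10614) + 101 = 49/0.07565 × 0.03512 + 101 ≈ 123.75 → 124.
Sub-indices: SO₂→69, PM2.5→34, NO₂→95, CO→179, O₃→124. Overall AQI = max = 179; dominant pollutant is CO.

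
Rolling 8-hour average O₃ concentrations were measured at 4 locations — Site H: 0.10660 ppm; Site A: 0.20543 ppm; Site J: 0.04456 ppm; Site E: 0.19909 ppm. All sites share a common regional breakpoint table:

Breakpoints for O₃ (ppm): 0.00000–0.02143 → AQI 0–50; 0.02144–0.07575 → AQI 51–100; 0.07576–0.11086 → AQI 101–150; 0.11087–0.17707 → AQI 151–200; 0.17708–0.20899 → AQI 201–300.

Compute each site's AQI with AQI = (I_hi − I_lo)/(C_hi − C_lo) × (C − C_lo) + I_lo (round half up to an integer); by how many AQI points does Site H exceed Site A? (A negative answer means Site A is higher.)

Site H: 0.10660 ∈ [0.07576, 0.11086] ↔ index [101, 150].
101 + (0.10660−0.07576)·(150−101)/(0.11086−0.07576) = 101 + 0.03084·49/0.03510 ≈ 144.05, so AQI = 144.
Site A: 0.20543 ∈ [0.17708, 0.20899] ↔ index [201, 300].
201 + (0.20543−0.17708)·(300−201)/(0.20899−0.17708) = 201 + 0.02835·99/0.03191 ≈ 288.96, so AQI = 289.
Site J 0.04456: bracket 0.02144–0.07575 → index 51–100; slope 49/0.05431, offset 0.02312.
AQI = 51 + 49/0.05431·0.02312 ≈ 71.86 ⇒ 72.
Site E: 0.19909 lies in 0.17708–0.20899, so I_lo=201, I_hi=300, C_lo=0.17708, C_hi=0.20899.
(300−201)/(0.20899−0.17708) × (0.19909−0.17708) + 201 = 99/0.03191 × 0.02201 + 201 ≈ 269.29 → 269.
AQIs: Site H=144, Site A=289, Site J=72, Site E=269. Site H (144) − Site A (289) = -145.

-145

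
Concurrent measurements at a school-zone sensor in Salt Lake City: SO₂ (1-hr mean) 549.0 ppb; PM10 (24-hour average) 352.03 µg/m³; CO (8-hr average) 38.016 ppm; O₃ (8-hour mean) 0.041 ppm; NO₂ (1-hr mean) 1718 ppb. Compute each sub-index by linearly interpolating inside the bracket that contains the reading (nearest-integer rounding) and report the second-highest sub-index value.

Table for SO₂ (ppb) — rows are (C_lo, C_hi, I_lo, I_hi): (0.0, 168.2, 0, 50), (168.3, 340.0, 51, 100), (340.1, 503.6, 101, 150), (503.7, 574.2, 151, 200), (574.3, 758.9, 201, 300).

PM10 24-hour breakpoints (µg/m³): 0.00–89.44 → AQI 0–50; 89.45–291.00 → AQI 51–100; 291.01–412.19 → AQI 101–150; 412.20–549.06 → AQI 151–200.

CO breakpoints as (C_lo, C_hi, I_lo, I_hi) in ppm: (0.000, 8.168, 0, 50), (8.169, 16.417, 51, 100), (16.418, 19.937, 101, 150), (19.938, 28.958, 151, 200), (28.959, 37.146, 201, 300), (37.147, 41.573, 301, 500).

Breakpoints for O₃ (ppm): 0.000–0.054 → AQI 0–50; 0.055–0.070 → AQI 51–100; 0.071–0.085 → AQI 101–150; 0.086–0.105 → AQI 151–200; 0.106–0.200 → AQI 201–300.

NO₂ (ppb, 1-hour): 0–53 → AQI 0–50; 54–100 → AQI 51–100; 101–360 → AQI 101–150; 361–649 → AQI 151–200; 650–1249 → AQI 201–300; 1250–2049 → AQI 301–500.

SO₂: 549.0 lies in 503.7–574.2, so I_lo=151, I_hi=200, C_lo=503.7, C_hi=574.2.
(200−151)/(574.2−503.7) × (549.0−503.7) + 151 = 49/70.5 × 45.3 + 151 ≈ 182.49 → 182.
PM10: 352.03 lies in 291.01–412.19, so I_lo=101, I_hi=150, C_lo=291.01, C_hi=412.19.
(150−101)/(412.19−291.01) × (352.03−291.01) + 101 = 49/121.18 × 61.02 + 101 ≈ 125.67 → 126.
CO: 38.016 ∈ [37.147, 41.573] ↔ index [301, 500].
301 + (38.016−37.147)·(500−301)/(41.573−37.147) = 301 + 0.869·199/4.426 ≈ 340.07, so AQI = 340.
O₃: 0.041 lies in 0.000–0.054, so I_lo=0, I_hi=50, C_lo=0.000, C_hi=0.054.
(50−0)/(0.054−0.000) × (0.041−0.000) + 0 = 50/0.054 × 0.041 + 0 ≈ 37.96 → 38.
NO₂: row 1250–2049 (AQI 301–500). (500−301)·(1718−1250)/(2049−1250) + 301 = 199·468/799 + 301 ≈ 417.56 → 418.
Sub-indices: SO₂→182, PM10→126, CO→340, O₃→38, NO₂→418. Ranked high→low: 418, 340, 182, 126, 38. Second-highest sub-index = 340.

340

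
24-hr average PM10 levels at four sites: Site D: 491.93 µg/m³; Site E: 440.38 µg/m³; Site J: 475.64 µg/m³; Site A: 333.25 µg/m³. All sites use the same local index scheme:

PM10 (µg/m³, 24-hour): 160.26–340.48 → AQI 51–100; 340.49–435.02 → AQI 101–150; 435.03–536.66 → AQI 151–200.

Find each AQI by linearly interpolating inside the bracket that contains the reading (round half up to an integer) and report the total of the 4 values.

601

Site D: 491.93 ∈ [435.03, 536.66] ↔ index [151, 200].
151 + (491.93−435.03)·(200−151)/(536.66−435.03) = 151 + 56.90·49/101.63 ≈ 178.43, so AQI = 178.
Site E: row 435.03–536.66 (AQI 151–200). (200−151)·(440.38−435.03)/(536.66−435.03) + 151 = 49·5.35/101.63 + 151 ≈ 153.58 → 154.
Site J: 475.64 ∈ [435.03, 536.66] ↔ index [151, 200].
151 + (475.64−435.03)·(200−151)/(536.66−435.03) = 151 + 40.61·49/101.63 ≈ 170.58, so AQI = 171.
Site A: 333.25 ∈ [160.26, 340.48] ↔ index [51, 100].
51 + (333.25−160.26)·(100−51)/(340.48−160.26) = 51 + 172.99·49/180.22 ≈ 98.03, so AQI = 98.
AQIs: Site D=178, Site E=154, Site J=171, Site A=98. Sum = 178 + 154 + 171 + 98 = 601.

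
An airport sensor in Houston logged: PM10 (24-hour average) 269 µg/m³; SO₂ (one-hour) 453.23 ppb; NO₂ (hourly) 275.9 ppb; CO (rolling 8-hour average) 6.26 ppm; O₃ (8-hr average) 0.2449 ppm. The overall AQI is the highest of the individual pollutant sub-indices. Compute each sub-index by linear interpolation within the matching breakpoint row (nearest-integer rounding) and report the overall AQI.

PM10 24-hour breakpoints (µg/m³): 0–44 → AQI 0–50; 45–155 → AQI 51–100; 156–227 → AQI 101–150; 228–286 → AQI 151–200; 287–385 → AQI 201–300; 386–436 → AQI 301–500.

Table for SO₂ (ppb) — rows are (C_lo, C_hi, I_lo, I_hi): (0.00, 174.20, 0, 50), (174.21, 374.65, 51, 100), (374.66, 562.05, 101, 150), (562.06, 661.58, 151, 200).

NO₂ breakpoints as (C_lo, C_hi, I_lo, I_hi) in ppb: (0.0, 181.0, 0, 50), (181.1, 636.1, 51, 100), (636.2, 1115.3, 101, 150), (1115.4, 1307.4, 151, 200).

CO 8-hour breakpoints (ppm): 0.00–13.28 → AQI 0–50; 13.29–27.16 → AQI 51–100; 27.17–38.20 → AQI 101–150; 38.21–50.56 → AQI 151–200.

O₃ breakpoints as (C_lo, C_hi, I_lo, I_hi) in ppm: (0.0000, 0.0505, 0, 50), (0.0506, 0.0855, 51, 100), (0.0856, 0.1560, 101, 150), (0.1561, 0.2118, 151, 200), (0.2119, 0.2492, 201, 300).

289

PM10 269: bracket 228–286 → index 151–200; slope 49/58, offset 41.
AQI = 151 + 49/58·41 ≈ 185.64 ⇒ 186.
SO₂: 453.23 lies in 374.66–562.05, so I_lo=101, I_hi=150, C_lo=374.66, C_hi=562.05.
(150−101)/(562.05−374.66) × (453.23−374.66) + 101 = 49/187.39 × 78.57 + 101 ≈ 121.55 → 122.
NO₂: 275.9 lies in 181.1–636.1, so I_lo=51, I_hi=100, C_lo=181.1, C_hi=636.1.
(100−51)/(636.1−181.1) × (275.9−181.1) + 51 = 49/455.0 × 94.8 + 51 ≈ 61.21 → 61.
CO: 6.26 ∈ [0.00, 13.28] ↔ index [0, 50].
0 + (6.26−0.00)·(50−0)/(13.28−0.00) = 0 + 6.26·50/13.28 ≈ 23.57, so AQI = 24.
O₃: 0.2449 lies in 0.2119–0.2492, so I_lo=201, I_hi=300, C_lo=0.2119, C_hi=0.2492.
(300−201)/(0.2492−0.2119) × (0.2449−0.2119) + 201 = 99/0.0373 × 0.0330 + 201 ≈ 288.59 → 289.
Sub-indices: PM10→186, SO₂→122, NO₂→61, CO→24, O₃→289. Overall AQI = max = 289; dominant pollutant is O₃.
AQI 289: Very Unhealthy.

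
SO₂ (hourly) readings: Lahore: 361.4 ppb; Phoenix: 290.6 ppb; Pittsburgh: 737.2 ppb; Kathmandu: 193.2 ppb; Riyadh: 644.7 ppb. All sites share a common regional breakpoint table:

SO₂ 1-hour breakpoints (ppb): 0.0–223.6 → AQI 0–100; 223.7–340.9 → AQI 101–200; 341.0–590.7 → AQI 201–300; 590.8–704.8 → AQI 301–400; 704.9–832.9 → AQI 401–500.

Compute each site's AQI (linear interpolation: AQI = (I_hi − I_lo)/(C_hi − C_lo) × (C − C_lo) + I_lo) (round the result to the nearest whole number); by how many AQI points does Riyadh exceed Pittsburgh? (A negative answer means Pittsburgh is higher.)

Lahore 361.4: bracket 341.0–590.7 → index 201–300; slope 99/249.7, offset 20.4.
AQI = 201 + 99/249.7·20.4 ≈ 209.09 ⇒ 209.
Phoenix: 290.6 lies in 223.7–340.9, so I_lo=101, I_hi=200, C_lo=223.7, C_hi=340.9.
(200−101)/(340.9−223.7) × (290.6−223.7) + 101 = 99/117.2 × 66.9 + 101 ≈ 157.51 → 158.
Pittsburgh: 737.2 lies in 704.9–832.9, so I_lo=401, I_hi=500, C_lo=704.9, C_hi=832.9.
(500−401)/(832.9−704.9) × (737.2−704.9) + 401 = 99/128.0 × 32.3 + 401 ≈ 425.98 → 426.
Kathmandu: row 0.0–223.6 (AQI 0–100). (100−0)·(193.2−0.0)/(223.6−0.0) + 0 = 100·193.2/223.6 + 0 ≈ 86.40 → 86.
Riyadh: row 590.8–704.8 (AQI 301–400). (400−301)·(644.7−590.8)/(704.8−590.8) + 301 = 99·53.9/114.0 + 301 ≈ 347.81 → 348.
AQIs: Lahore=209, Phoenix=158, Pittsburgh=426, Kathmandu=86, Riyadh=348. Riyadh (348) − Pittsburgh (426) = -78.

-78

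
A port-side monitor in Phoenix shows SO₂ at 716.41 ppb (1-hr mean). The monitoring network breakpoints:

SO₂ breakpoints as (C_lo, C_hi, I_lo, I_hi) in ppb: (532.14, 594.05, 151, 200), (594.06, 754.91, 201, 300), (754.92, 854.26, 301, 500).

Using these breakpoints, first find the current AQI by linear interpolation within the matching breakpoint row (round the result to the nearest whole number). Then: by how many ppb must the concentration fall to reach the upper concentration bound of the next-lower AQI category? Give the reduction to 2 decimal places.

SO₂: 716.41 ∈ [594.06, 754.91] ↔ index [201, 300].
201 + (716.41−594.06)·(300−201)/(754.91−594.06) = 201 + 122.35·99/160.85 ≈ 276.30, so AQI = 276.
Current AQI 276 is in the Very Unhealthy range (201–300). The next-lower category tops out at AQI 200, whose upper concentration bound is 594.05 ppb.
Reduction needed = 716.41 − 594.05 = 122.36 ppb.

122.36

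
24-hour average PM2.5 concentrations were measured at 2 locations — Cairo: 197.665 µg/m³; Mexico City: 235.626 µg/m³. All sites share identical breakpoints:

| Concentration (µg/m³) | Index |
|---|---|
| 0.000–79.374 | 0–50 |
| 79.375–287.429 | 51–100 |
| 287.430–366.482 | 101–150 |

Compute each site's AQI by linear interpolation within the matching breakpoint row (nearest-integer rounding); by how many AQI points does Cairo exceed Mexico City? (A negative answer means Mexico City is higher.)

-9

Cairo: 197.665 lies in 79.375–287.429, so I_lo=51, I_hi=100, C_lo=79.375, C_hi=287.429.
(100−51)/(287.429−79.375) × (197.665−79.375) + 51 = 49/208.054 × 118.290 + 51 ≈ 78.86 → 79.
Mexico City: row 79.375–287.429 (AQI 51–100). (100−51)·(235.626−79.375)/(287.429−79.375) + 51 = 49·156.251/208.054 + 51 ≈ 87.80 → 88.
AQIs: Cairo=79, Mexico City=88. Cairo (79) − Mexico City (88) = -9.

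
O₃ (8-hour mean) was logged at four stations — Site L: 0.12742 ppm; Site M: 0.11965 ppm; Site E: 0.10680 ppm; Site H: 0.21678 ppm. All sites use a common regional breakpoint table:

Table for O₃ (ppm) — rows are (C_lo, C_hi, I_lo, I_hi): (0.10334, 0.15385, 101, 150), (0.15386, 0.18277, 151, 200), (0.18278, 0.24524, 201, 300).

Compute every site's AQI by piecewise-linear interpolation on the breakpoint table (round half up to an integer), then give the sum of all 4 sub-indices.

Site L: 0.12742 lies in 0.10334–0.15385, so I_lo=101, I_hi=150, C_lo=0.10334, C_hi=0.15385.
(150−101)/(0.15385−0.10334) × (0.12742−0.10334) + 101 = 49/0.05051 × 0.02408 + 101 ≈ 124.36 → 124.
Site M: 0.11965 ∈ [0.10334, 0.15385] ↔ index [101, 150].
101 + (0.11965−0.10334)·(150−101)/(0.15385−0.10334) = 101 + 0.01631·49/0.05051 ≈ 116.82, so AQI = 117.
Site E: 0.10680 ∈ [0.10334, 0.15385] ↔ index [101, 150].
101 + (0.10680−0.10334)·(150−101)/(0.15385−0.10334) = 101 + 0.00346·49/0.05051 ≈ 104.36, so AQI = 104.
Site H: 0.21678 lies in 0.18278–0.24524, so I_lo=201, I_hi=300, C_lo=0.18278, C_hi=0.24524.
(300−201)/(0.24524−0.18278) × (0.21678−0.18278) + 201 = 99/0.06246 × 0.03400 + 201 ≈ 254.89 → 255.
AQIs: Site L=124, Site M=117, Site E=104, Site H=255. Sum = 124 + 117 + 104 + 255 = 600.

600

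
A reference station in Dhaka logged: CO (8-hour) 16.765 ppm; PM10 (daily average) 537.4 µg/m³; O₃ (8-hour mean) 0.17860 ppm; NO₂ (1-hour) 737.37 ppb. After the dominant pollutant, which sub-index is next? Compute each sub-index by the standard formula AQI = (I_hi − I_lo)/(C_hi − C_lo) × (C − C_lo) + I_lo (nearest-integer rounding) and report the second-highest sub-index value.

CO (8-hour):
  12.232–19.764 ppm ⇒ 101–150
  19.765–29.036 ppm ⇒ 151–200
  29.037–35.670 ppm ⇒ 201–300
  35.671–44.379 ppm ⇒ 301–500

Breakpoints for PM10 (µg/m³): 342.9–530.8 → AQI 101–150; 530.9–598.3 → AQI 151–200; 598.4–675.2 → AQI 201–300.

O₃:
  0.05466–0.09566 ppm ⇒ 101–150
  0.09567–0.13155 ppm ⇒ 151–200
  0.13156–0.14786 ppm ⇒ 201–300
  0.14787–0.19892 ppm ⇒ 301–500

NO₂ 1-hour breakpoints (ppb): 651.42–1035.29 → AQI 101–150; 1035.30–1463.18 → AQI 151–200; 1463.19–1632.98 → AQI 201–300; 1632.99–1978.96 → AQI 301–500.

156

CO 16.765: bracket 12.232–19.764 → index 101–150; slope 49/7.532, offset 4.533.
AQI = 101 + 49/7.532·4.533 ≈ 130.49 ⇒ 130.
PM10 537.4: bracket 530.9–598.3 → index 151–200; slope 49/67.4, offset 6.5.
AQI = 151 + 49/67.4·6.5 ≈ 155.73 ⇒ 156.
O₃: row 0.14787–0.19892 (AQI 301–500). (500−301)·(0.17860−0.14787)/(0.19892−0.14787) + 301 = 199·0.03073/0.05105 + 301 ≈ 420.79 → 421.
NO₂: row 651.42–1035.29 (AQI 101–150). (150−101)·(737.37−651.42)/(1035.29−651.42) + 101 = 49·85.95/383.87 + 101 ≈ 111.97 → 112.
Sub-indices: CO→130, PM10→156, O₃→421, NO₂→112. Ranked high→low: 421, 156, 130, 112. Second-highest sub-index = 156.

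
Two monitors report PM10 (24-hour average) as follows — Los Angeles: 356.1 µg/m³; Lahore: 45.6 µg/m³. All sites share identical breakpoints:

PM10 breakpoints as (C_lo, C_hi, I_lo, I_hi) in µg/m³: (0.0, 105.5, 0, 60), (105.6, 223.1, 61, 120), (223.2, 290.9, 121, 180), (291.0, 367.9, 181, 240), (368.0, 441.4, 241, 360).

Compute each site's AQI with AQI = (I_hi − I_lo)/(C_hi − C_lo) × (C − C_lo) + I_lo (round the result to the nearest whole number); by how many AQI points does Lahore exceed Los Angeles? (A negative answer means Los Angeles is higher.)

-205

Los Angeles: 356.1 lies in 291.0–367.9, so I_lo=181, I_hi=240, C_lo=291.0, C_hi=367.9.
(240−181)/(367.9−291.0) × (356.1−291.0) + 181 = 59/76.9 × 65.1 + 181 ≈ 230.95 → 231.
Lahore: row 0.0–105.5 (AQI 0–60). (60−0)·(45.6−0.0)/(105.5−0.0) + 0 = 60·45.6/105.5 + 0 ≈ 25.93 → 26.
AQIs: Los Angeles=231, Lahore=26. Lahore (26) − Los Angeles (231) = -205.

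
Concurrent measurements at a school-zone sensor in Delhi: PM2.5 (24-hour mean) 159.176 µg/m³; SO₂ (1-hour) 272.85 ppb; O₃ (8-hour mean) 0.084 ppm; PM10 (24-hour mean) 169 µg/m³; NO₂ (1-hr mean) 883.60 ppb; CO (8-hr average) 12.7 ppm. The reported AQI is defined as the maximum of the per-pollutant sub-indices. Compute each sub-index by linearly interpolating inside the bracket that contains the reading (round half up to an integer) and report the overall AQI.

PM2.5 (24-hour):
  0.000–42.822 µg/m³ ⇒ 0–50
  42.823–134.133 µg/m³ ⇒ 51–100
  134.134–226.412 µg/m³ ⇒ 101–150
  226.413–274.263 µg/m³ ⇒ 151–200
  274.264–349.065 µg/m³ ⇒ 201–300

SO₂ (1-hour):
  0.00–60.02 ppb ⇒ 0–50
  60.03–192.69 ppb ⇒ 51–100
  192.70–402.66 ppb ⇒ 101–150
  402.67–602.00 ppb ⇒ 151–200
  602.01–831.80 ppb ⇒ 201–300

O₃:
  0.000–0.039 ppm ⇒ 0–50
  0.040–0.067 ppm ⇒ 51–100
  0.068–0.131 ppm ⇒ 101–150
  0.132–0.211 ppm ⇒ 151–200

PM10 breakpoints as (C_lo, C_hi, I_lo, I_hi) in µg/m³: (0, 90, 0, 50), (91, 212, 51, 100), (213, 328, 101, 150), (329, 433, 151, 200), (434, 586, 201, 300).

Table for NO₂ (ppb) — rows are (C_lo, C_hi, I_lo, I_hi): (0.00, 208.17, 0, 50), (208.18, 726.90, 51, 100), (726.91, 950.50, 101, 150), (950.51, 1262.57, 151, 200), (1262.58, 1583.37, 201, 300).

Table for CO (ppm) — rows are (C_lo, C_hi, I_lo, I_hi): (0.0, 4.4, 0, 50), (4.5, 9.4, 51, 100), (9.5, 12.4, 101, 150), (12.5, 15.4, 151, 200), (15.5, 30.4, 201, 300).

154

PM2.5: 159.176 lies in 134.134–226.412, so I_lo=101, I_hi=150, C_lo=134.134, C_hi=226.412.
(150−101)/(226.412−134.134) × (159.176−134.134) + 101 = 49/92.278 × 25.042 + 101 ≈ 114.30 → 114.
SO₂: 272.85 ∈ [192.70, 402.66] ↔ index [101, 150].
101 + (272.85−192.70)·(150−101)/(402.66−192.70) = 101 + 80.15·49/209.96 ≈ 119.71, so AQI = 120.
O₃: 0.084 lies in 0.068–0.131, so I_lo=101, I_hi=150, C_lo=0.068, C_hi=0.131.
(150−101)/(0.131−0.068) × (0.084−0.068) + 101 = 49/0.063 × 0.016 + 101 ≈ 113.44 → 113.
PM10: row 91–212 (AQI 51–100). (100−51)·(169−91)/(212−91) + 51 = 49·78/121 + 51 ≈ 82.59 → 83.
NO₂ 883.60: bracket 726.91–950.50 → index 101–150; slope 49/223.59, offset 156.69.
AQI = 101 + 49/223.59·156.69 ≈ 135.34 ⇒ 135.
CO: 12.7 lies in 12.5–15.4, so I_lo=151, I_hi=200, C_lo=12.5, C_hi=15.4.
(200−151)/(15.4−12.5) × (12.7−12.5) + 151 = 49/2.9 × 0.2 + 151 ≈ 154.38 → 154.
Sub-indices: PM2.5→114, SO₂→120, O₃→113, PM10→83, NO₂→135, CO→154. Overall AQI = max = 154; dominant pollutant is CO.
AQI 154: Unhealthy.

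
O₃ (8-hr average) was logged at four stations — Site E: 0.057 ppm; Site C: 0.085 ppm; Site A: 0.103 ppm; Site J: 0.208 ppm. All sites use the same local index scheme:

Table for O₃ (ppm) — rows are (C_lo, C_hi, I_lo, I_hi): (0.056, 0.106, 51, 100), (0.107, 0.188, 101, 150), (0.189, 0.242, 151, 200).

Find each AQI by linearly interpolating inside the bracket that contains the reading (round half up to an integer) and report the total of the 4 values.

Site E 0.057: bracket 0.056–0.106 → index 51–100; slope 49/0.050, offset 0.001.
AQI = 51 + 49/0.050·0.001 ≈ 51.98 ⇒ 52.
Site C 0.085: bracket 0.056–0.106 → index 51–100; slope 49/0.050, offset 0.029.
AQI = 51 + 49/0.050·0.029 ≈ 79.42 ⇒ 79.
Site A: row 0.056–0.106 (AQI 51–100). (100−51)·(0.103−0.056)/(0.106−0.056) + 51 = 49·0.047/0.050 + 51 ≈ 97.06 → 97.
Site J: 0.208 ∈ [0.189, 0.242] ↔ index [151, 200].
151 + (0.208−0.189)·(200−151)/(0.242−0.189) = 151 + 0.019·49/0.053 ≈ 168.57, so AQI = 169.
AQIs: Site E=52, Site C=79, Site A=97, Site J=169. Sum = 52 + 79 + 97 + 169 = 397.

397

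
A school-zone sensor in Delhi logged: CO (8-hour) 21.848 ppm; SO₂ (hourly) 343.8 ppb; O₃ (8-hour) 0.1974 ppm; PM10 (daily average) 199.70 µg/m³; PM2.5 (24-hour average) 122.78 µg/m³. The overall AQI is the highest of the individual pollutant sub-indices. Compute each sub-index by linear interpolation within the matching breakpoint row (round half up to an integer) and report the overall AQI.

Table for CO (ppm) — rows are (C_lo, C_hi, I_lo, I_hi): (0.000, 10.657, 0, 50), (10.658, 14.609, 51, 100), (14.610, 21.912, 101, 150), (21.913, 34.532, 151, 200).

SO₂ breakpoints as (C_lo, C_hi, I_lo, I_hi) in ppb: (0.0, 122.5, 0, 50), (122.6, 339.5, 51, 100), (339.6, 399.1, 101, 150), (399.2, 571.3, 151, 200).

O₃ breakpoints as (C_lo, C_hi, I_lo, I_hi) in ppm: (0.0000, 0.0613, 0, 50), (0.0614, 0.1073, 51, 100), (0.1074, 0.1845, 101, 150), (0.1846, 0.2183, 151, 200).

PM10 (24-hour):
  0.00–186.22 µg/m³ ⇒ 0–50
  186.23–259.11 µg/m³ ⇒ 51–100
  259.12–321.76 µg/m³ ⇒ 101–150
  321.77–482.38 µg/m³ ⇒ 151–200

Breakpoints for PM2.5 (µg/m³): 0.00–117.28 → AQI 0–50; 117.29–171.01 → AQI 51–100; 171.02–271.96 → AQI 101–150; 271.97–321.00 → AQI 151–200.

170

CO: 21.848 lies in 14.610–21.912, so I_lo=101, I_hi=150, C_lo=14.610, C_hi=21.912.
(150−101)/(21.912−14.610) × (21.848−14.610) + 101 = 49/7.302 × 7.238 + 101 ≈ 149.57 → 150.
SO₂: 343.8 lies in 339.6–399.1, so I_lo=101, I_hi=150, C_lo=339.6, C_hi=399.1.
(150−101)/(399.1−339.6) × (343.8−339.6) + 101 = 49/59.5 × 4.2 + 101 ≈ 104.46 → 104.
O₃: 0.1974 ∈ [0.1846, 0.2183] ↔ index [151, 200].
151 + (0.1974−0.1846)·(200−151)/(0.2183−0.1846) = 151 + 0.0128·49/0.0337 ≈ 169.61, so AQI = 170.
PM10: 199.70 ∈ [186.23, 259.11] ↔ index [51, 100].
51 + (199.70−186.23)·(100−51)/(259.11−186.23) = 51 + 13.47·49/72.88 ≈ 60.06, so AQI = 60.
PM2.5: 122.78 lies in 117.29–171.01, so I_lo=51, I_hi=100, C_lo=117.29, C_hi=171.01.
(100−51)/(171.01−117.29) × (122.78−117.29) + 51 = 49/53.72 × 5.49 + 51 ≈ 56.01 → 56.
Sub-indices: CO→150, SO₂→104, O₃→170, PM10→60, PM2.5→56. Overall AQI = max = 170; dominant pollutant is O₃.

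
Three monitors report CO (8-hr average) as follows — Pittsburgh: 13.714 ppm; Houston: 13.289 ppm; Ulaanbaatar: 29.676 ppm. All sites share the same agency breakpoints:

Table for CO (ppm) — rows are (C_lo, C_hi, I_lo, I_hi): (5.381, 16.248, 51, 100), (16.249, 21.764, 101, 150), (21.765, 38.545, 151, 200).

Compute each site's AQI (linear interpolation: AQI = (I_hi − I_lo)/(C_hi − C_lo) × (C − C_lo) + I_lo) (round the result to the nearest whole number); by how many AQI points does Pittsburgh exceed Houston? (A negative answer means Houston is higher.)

Pittsburgh 13.714: bracket 5.381–16.248 → index 51–100; slope 49/10.867, offset 8.333.
AQI = 51 + 49/10.867·8.333 ≈ 88.57 ⇒ 89.
Houston 13.289: bracket 5.381–16.248 → index 51–100; slope 49/10.867, offset 7.908.
AQI = 51 + 49/10.867·7.908 ≈ 86.66 ⇒ 87.
Ulaanbaatar: 29.676 ∈ [21.765, 38.545] ↔ index [151, 200].
151 + (29.676−21.765)·(200−151)/(38.545−21.765) = 151 + 7.911·49/16.780 ≈ 174.10, so AQI = 174.
AQIs: Pittsburgh=89, Houston=87, Ulaanbaatar=174. Pittsburgh (89) − Houston (87) = 2.

2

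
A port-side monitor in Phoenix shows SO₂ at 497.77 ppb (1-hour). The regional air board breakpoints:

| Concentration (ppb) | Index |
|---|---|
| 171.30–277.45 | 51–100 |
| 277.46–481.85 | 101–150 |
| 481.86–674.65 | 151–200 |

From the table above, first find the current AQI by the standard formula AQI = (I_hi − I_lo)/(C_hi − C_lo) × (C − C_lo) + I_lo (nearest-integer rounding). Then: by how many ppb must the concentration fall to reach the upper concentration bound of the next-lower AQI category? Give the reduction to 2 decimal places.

SO₂ 497.77: bracket 481.86–674.65 → index 151–200; slope 49/192.79, offset 15.91.
AQI = 151 + 49/192.79·15.91 ≈ 155.04 ⇒ 155.
Current AQI 155 is in the Unhealthy range (151–200). The next-lower category tops out at AQI 150, whose upper concentration bound is 481.85 ppb.
Reduction needed = 497.77 − 481.85 = 15.92 ppb.

15.92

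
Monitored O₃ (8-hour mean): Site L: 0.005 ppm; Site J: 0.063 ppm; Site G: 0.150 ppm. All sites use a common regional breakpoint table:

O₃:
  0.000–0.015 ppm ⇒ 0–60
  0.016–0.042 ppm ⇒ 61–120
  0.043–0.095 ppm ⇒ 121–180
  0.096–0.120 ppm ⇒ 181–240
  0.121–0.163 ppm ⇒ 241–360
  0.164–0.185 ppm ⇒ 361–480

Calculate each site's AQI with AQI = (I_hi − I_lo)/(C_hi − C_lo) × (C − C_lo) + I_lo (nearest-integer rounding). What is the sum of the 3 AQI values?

Site L: row 0.000–0.015 (AQI 0–60). (60−0)·(0.005−0.000)/(0.015−0.000) + 0 = 60·0.005/0.015 + 0 ≈ 20.00 → 20.
Site J: 0.063 lies in 0.043–0.095, so I_lo=121, I_hi=180, C_lo=0.043, C_hi=0.095.
(180−121)/(0.095−0.043) × (0.063−0.043) + 121 = 59/0.052 × 0.020 + 121 ≈ 143.69 → 144.
Site G: row 0.121–0.163 (AQI 241–360). (360−241)·(0.150−0.121)/(0.163−0.121) + 241 = 119·0.029/0.042 + 241 ≈ 323.17 → 323.
AQIs: Site L=20, Site J=144, Site G=323. Sum = 20 + 144 + 323 = 487.

487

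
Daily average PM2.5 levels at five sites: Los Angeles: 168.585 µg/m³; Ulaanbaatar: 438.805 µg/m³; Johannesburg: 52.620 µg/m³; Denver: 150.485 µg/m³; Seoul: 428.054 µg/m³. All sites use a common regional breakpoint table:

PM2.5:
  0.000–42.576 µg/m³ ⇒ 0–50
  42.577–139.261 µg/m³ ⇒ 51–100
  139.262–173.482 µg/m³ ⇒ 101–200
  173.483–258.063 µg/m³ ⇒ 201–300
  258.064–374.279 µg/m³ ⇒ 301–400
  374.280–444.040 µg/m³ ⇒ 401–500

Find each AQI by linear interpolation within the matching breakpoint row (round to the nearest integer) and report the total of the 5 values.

1345

Los Angeles: 168.585 ∈ [139.262, 173.482] ↔ index [101, 200].
101 + (168.585−139.262)·(200−101)/(173.482−139.262) = 101 + 29.323·99/34.220 ≈ 185.83, so AQI = 186.
Ulaanbaatar: row 374.280–444.040 (AQI 401–500). (500−401)·(438.805−374.280)/(444.040−374.280) + 401 = 99·64.525/69.760 + 401 ≈ 492.57 → 493.
Johannesburg: 52.620 lies in 42.577–139.261, so I_lo=51, I_hi=100, C_lo=42.577, C_hi=139.261.
(100−51)/(139.261−42.577) × (52.620−42.577) + 51 = 49/96.684 × 10.043 + 51 ≈ 56.09 → 56.
Denver: 150.485 lies in 139.262–173.482, so I_lo=101, I_hi=200, C_lo=139.262, C_hi=173.482.
(200−101)/(173.482−139.262) × (150.485−139.262) + 101 = 99/34.220 × 11.223 + 101 ≈ 133.47 → 133.
Seoul: 428.054 lies in 374.280–444.040, so I_lo=401, I_hi=500, C_lo=374.280, C_hi=444.040.
(500−401)/(444.040−374.280) × (428.054−374.280) + 401 = 99/69.760 × 53.774 + 401 ≈ 477.31 → 477.
AQIs: Los Angeles=186, Ulaanbaatar=493, Johannesburg=56, Denver=133, Seoul=477. Sum = 186 + 493 + 56 + 133 + 477 = 1345.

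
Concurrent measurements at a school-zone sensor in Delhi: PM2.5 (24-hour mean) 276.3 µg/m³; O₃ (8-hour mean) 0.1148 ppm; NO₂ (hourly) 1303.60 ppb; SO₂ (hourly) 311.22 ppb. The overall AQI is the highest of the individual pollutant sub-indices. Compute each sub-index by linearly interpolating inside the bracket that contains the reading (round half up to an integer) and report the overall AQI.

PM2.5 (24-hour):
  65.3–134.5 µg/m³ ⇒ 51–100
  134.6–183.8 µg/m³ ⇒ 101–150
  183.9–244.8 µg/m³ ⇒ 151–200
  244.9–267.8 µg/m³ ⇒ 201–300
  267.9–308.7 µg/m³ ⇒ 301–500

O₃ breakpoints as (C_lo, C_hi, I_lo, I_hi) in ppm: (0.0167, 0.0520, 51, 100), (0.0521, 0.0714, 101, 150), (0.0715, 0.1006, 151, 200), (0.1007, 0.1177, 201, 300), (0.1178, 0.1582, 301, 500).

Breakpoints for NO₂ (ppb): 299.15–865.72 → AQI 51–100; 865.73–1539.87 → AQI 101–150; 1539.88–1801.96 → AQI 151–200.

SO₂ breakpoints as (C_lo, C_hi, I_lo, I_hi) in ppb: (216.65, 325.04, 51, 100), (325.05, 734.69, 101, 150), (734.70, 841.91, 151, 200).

PM2.5: 276.3 lies in 267.9–308.7, so I_lo=301, I_hi=500, C_lo=267.9, C_hi=308.7.
(500−301)/(308.7−267.9) × (276.3−267.9) + 301 = 199/40.8 × 8.4 + 301 ≈ 341.97 → 342.
O₃: 0.1148 ∈ [0.1007, 0.1177] ↔ index [201, 300].
201 + (0.1148−0.1007)·(300−201)/(0.1177−0.1007) = 201 + 0.0141·99/0.0170 ≈ 283.11, so AQI = 283.
NO₂: 1303.60 lies in 865.73–1539.87, so I_lo=101, I_hi=150, C_lo=865.73, C_hi=1539.87.
(150−101)/(1539.87−865.73) × (1303.60−865.73) + 101 = 49/674.14 × 437.87 + 101 ≈ 132.83 → 133.
SO₂: 311.22 ∈ [216.65, 325.04] ↔ index [51, 100].
51 + (311.22−216.65)·(100−51)/(325.04−216.65) = 51 + 94.57·49/108.39 ≈ 93.75, so AQI = 94.
Sub-indices: PM2.5→342, O₃→283, NO₂→133, SO₂→94. Overall AQI = max = 342; dominant pollutant is PM2.5.

342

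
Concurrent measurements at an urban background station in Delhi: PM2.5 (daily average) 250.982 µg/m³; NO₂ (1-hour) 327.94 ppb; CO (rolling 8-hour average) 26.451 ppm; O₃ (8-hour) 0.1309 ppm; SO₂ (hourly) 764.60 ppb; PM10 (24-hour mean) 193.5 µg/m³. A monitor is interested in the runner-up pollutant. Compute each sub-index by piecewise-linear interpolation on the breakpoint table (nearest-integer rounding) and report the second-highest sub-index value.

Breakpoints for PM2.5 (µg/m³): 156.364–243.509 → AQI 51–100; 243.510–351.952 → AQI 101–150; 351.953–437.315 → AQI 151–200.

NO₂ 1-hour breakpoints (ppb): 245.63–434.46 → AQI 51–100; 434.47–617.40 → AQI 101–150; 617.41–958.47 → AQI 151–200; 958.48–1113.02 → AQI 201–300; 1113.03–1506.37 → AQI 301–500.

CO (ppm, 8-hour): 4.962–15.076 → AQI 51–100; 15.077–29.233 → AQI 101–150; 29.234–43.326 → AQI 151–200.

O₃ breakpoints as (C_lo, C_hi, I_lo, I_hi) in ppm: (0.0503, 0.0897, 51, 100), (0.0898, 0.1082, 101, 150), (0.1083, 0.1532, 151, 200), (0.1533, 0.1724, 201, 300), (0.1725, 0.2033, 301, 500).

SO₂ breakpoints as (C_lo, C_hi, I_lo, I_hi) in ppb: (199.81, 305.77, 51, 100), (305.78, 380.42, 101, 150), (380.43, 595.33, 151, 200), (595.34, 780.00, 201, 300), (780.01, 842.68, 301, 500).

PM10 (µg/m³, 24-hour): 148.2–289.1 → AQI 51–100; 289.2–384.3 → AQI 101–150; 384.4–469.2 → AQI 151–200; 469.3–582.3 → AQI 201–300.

176

PM2.5 250.982: bracket 243.510–351.952 → index 101–150; slope 49/108.442, offset 7.472.
AQI = 101 + 49/108.442·7.472 ≈ 104.38 ⇒ 104.
NO₂: row 245.63–434.46 (AQI 51–100). (100−51)·(327.94−245.63)/(434.46−245.63) + 51 = 49·82.31/188.83 + 51 ≈ 72.36 → 72.
CO: row 15.077–29.233 (AQI 101–150). (150−101)·(26.451−15.077)/(29.233−15.077) + 101 = 49·11.374/14.156 + 101 ≈ 140.37 → 140.
O₃: 0.1309 lies in 0.1083–0.1532, so I_lo=151, I_hi=200, C_lo=0.1083, C_hi=0.1532.
(200−151)/(0.1532−0.1083) × (0.1309−0.1083) + 151 = 49/0.0449 × 0.0226 + 151 ≈ 175.66 → 176.
SO₂: row 595.34–780.00 (AQI 201–300). (300−201)·(764.60−595.34)/(780.00−595.34) + 201 = 99·169.26/184.66 + 201 ≈ 291.74 → 292.
PM10: row 148.2–289.1 (AQI 51–100). (100−51)·(193.5−148.2)/(289.1−148.2) + 51 = 49·45.3/140.9 + 51 ≈ 66.75 → 67.
Sub-indices: PM2.5→104, NO₂→72, CO→140, O₃→176, SO₂→292, PM10→67. Ranked high→low: 292, 176, 140, 104, 72, 67. Second-highest sub-index = 176.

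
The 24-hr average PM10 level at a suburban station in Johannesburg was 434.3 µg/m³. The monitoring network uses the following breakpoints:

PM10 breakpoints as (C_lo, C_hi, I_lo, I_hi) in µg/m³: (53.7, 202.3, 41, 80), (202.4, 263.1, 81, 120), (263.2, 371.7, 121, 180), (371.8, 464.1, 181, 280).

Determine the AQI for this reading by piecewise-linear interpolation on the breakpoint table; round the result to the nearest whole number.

PM10: 434.3 ∈ [371.8, 464.1] ↔ index [181, 280].
181 + (434.3−371.8)·(280−181)/(464.1−371.8) = 181 + 62.5·99/92.3 ≈ 248.04, so AQI = 248.

248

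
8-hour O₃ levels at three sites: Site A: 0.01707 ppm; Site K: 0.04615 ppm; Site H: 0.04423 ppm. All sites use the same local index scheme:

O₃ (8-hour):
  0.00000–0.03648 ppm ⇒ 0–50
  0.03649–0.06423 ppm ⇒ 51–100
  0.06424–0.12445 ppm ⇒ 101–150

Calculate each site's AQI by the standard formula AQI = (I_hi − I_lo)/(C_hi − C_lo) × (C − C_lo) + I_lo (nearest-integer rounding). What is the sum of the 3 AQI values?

Site A: 0.01707 ∈ [0.00000, 0.03648] ↔ index [0, 50].
0 + (0.01707−0.00000)·(50−0)/(0.03648−0.00000) = 0 + 0.01707·50/0.03648 ≈ 23.40, so AQI = 23.
Site K: 0.04615 lies in 0.03649–0.06423, so I_lo=51, I_hi=100, C_lo=0.03649, C_hi=0.06423.
(100−51)/(0.06423−0.03649) × (0.04615−0.03649) + 51 = 49/0.02774 × 0.00966 + 51 ≈ 68.06 → 68.
Site H: row 0.03649–0.06423 (AQI 51–100). (100−51)·(0.04423−0.03649)/(0.06423−0.03649) + 51 = 49·0.00774/0.02774 + 51 ≈ 64.67 → 65.
AQIs: Site A=23, Site K=68, Site H=65. Sum = 23 + 68 + 65 = 156.

156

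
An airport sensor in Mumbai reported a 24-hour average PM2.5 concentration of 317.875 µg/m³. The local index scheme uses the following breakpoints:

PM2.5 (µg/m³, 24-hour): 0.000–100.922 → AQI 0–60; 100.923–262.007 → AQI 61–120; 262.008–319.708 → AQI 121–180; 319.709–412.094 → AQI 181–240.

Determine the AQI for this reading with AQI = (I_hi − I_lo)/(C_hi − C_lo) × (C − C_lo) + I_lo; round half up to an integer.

PM2.5: row 262.008–319.708 (AQI 121–180). (180−121)·(317.875−262.008)/(319.708−262.008) + 121 = 59·55.867/57.700 + 121 ≈ 178.13 → 178.

178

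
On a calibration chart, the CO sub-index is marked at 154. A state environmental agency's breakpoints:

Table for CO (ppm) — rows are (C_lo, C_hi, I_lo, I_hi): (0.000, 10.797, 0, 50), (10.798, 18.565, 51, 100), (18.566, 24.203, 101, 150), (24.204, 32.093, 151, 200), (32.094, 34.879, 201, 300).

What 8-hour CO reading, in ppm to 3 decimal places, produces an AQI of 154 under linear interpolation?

AQI 154 lies in the 151–200 band, which corresponds to 24.204–32.093 ppm.
C = 24.204 + (154−151)×(32.093−24.204)/(200−151) = 24.204 + 3×7.889/49 ≈ 24.68700 ppm → 24.687 ppm to 3 dp.

24.687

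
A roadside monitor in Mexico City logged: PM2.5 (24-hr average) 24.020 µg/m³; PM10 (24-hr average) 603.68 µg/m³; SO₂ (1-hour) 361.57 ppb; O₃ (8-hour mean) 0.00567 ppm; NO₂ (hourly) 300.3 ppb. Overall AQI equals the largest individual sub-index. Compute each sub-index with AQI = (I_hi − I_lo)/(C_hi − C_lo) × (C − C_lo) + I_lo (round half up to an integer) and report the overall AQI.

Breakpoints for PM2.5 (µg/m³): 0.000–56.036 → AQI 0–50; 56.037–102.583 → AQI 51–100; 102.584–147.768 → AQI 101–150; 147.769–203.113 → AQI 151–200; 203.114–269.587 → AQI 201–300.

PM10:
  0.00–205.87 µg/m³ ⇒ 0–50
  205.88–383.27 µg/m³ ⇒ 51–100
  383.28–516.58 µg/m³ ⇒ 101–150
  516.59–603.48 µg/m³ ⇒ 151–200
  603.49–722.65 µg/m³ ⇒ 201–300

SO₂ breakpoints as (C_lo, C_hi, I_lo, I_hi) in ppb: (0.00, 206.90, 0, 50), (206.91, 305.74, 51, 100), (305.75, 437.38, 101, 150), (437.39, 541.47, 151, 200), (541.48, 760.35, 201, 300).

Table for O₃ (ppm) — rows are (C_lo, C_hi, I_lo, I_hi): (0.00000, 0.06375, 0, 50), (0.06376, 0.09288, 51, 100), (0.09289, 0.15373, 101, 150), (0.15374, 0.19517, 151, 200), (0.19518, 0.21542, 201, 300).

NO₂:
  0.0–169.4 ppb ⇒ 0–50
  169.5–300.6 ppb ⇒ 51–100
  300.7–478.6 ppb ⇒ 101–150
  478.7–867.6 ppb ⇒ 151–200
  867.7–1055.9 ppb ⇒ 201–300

PM2.5: row 0.000–56.036 (AQI 0–50). (50−0)·(24.020−0.000)/(56.036−0.000) + 0 = 50·24.020/56.036 + 0 ≈ 21.43 → 21.
PM10: row 603.49–722.65 (AQI 201–300). (300−201)·(603.68−603.49)/(722.65−603.49) + 201 = 99·0.19/119.16 + 201 ≈ 201.16 → 201.
SO₂: row 305.75–437.38 (AQI 101–150). (150−101)·(361.57−305.75)/(437.38−305.75) + 101 = 49·55.82/131.63 + 101 ≈ 121.78 → 122.
O₃: row 0.00000–0.06375 (AQI 0–50). (50−0)·(0.00567−0.00000)/(0.06375−0.00000) + 0 = 50·0.00567/0.06375 + 0 ≈ 4.45 → 4.
NO₂ 300.3: bracket 169.5–300.6 → index 51–100; slope 49/131.1, offset 130.8.
AQI = 51 + 49/131.1·130.8 ≈ 99.89 ⇒ 100.
Sub-indices: PM2.5→21, PM10→201, SO₂→122, O₃→4, NO₂→100. Overall AQI = max = 201; dominant pollutant is PM10.
AQI 201: Very Unhealthy.

201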